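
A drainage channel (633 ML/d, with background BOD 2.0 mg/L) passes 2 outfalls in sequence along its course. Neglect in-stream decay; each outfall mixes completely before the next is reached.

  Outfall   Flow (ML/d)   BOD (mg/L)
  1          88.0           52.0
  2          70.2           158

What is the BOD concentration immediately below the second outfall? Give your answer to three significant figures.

Below outfall 1: Q → 721.0 ML/d, C = (633.0·2.000 + 88.00·52.00)/721.0 = 8.103 mg/L.
Below outfall 2: Q → 791.2 ML/d, C = (721.0·8.103 + 70.20·158.0)/791.2 = 21.40 mg/L.

21.4 mg/L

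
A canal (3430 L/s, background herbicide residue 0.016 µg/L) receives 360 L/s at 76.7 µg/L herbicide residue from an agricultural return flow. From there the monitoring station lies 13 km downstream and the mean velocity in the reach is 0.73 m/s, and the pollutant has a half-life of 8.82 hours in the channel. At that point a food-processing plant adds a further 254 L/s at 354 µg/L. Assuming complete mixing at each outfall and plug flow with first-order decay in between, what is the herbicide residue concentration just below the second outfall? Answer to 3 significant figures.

Mixed concentration C = ΣQC/ΣQ = (3430·0.01600 + 360.0·76.70) / 3790 = 27670/3790 = 7.300 µg/L; combined flow 3790 L/s.
Travel time t = 13·1000 / 0.73 = 17810 s = 4.947 h.
Half-life 8.82 h → k = ln 2 / 8.82 = 0.07859 h⁻¹ = 1.886 d⁻¹.
Applying C = C₀e^(−kt): 7.300 × 0.6779 = 4.949 µg/L.
At the second outfall, C = (3790·4.949 + 254.0·354.0) / (3790 + 254.0) = 26.87 µg/L.

26.9 µg/L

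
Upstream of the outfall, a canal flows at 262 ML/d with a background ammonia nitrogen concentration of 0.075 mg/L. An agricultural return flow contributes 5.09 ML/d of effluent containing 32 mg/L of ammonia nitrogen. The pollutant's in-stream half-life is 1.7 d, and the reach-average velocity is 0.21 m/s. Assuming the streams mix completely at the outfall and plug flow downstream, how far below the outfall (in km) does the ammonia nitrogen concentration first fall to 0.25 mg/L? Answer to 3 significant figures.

After mixing, C = (262.0·0.07500 + 5.090·32.00) / 267.1 = 182.5/267.1 = 0.6834 mg/L.
Half-life 1.7 d → k = ln 2 / 1.7 = 0.4077 d⁻¹.
Set 0.6834·exp(−k·t) = 0.25 → t = ln(0.6834/0.25)/k = 213100 s = 59.19 h.
Distance = v·t = 0.21·213100 = 44750 m = 44.75 km.

44.7 km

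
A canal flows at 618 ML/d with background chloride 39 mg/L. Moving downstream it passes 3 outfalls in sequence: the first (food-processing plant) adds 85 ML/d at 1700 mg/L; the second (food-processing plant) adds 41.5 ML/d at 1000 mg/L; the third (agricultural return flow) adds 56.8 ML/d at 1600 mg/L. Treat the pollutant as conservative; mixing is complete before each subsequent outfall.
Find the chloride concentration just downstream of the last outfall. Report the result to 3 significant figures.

376 mg/L

Outfall 1: combined Q = 703.0 ML/d; C = (618.0·39.00 + 85.00·1700)/703.0 = 239.8 mg/L.
Outfall 2: combined Q = 744.5 ML/d; C = (703.0·239.8 + 41.50·1000)/744.5 = 282.2 mg/L.
Outfall 3: combined Q = 801.3 ML/d; C = (744.5·282.2 + 56.80·1600)/801.3 = 375.6 mg/L.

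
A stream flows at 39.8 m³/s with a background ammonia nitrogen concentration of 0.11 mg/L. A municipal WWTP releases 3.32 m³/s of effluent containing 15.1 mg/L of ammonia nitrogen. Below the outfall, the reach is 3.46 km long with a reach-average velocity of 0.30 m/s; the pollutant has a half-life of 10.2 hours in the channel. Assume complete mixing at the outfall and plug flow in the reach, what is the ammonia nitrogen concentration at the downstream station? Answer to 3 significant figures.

1.02 mg/L

After mixing, C = (39.80·0.1100 + 3.320·15.10) / 43.12 = 54.51/43.12 = 1.264 mg/L.
Travel time t = 3.46·1000 / 0.30 = 11530 s = 3.204 h.
Half-life 10.2 h → k = ln 2 / 10.2 = 0.06796 h⁻¹ = 1.631 d⁻¹.
Decay over the reach: 1.264·exp(−kt) = 1.264·0.8044 = 1.017 mg/L.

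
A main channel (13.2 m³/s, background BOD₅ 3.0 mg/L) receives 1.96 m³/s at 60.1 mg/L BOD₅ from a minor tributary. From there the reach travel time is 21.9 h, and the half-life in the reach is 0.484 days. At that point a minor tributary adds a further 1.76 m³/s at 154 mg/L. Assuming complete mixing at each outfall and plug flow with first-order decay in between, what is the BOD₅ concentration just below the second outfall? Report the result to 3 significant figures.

18.5 mg/L

Conservation of mass: C = (13.20·3.000 + 1.960·60.10) / 15.16 = 157.4/15.16 = 10.38 mg/L; combined flow 15.16 m³/s.
Half-life 0.484 d → k = ln 2 / 0.484 = 1.432 d⁻¹.
Decay over the reach: 10.38·exp(−kt) = 10.38·0.2707 = 2.810 mg/L.
At the second outfall, C = (15.16·2.810 + 1.760·154.0) / (15.16 + 1.760) = 18.54 mg/L.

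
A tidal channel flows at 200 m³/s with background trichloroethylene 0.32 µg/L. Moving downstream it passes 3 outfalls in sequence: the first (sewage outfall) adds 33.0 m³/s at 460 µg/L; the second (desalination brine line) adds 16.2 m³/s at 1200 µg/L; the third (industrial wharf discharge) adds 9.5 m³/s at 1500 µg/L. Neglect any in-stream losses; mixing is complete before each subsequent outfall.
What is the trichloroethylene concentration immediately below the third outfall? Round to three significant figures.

189 µg/L

After outfall 1: Q = 200.0 + 33.00 = 233.0 m³/s; C = (200.0·0.3200 + 33.00·460.0)/233.0 = 65.42 µg/L.
After outfall 2: Q = 233.0 + 16.20 = 249.2 m³/s; C = (233.0·65.42 + 16.20·1200)/249.2 = 139.2 µg/L.
After outfall 3: Q = 249.2 + 9.500 = 258.7 m³/s; C = (249.2·139.2 + 9.500·1500)/258.7 = 189.2 µg/L.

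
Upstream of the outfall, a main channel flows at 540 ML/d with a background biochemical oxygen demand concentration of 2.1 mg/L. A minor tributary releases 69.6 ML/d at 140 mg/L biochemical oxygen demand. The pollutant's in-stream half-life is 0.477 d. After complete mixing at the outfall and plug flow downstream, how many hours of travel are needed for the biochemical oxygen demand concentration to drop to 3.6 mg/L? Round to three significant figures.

Conservation of mass: C = (540.0·2.100 + 69.60·140.0) / 609.6 = 10880/609.6 = 17.84 mg/L.
Half-life 0.477 d → k = ln 2 / 0.477 = 1.453 d⁻¹.
17.84·exp(−k·t) = 3.6 → t = ln(17.84/3.6)/k = 95180 s = 26.44 h.

26.4 h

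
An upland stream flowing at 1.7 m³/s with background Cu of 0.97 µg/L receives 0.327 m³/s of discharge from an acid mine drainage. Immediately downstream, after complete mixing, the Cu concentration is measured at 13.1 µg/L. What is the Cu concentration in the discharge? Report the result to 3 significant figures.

Mass balance: 1.700·0.9700 + 0.3270·Cₑ = 2.027·13.10
→ Cₑ = (2.027·13.10 − 1.700·0.9700) / 0.3270 = 76.16 µg/L.

76.2 µg/L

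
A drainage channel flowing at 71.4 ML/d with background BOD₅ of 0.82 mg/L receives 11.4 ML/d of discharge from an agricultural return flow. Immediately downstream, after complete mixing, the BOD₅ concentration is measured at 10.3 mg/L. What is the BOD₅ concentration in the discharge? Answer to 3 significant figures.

69.7 mg/L

Mass balance: 71.40·0.8200 + 11.40·Cₑ = 82.80·10.30
→ Cₑ = (82.80·10.30 − 71.40·0.8200) / 11.40 = 69.67 mg/L.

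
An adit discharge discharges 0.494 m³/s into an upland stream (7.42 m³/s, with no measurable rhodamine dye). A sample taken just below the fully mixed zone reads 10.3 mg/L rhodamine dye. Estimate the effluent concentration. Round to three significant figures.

Mass balance: 7.420·0 + 0.4940·Cₑ = 7.914·10.30
→ Cₑ = (7.914·10.30 − 7.420·0) / 0.4940 = 165.0 mg/L.

165 mg/L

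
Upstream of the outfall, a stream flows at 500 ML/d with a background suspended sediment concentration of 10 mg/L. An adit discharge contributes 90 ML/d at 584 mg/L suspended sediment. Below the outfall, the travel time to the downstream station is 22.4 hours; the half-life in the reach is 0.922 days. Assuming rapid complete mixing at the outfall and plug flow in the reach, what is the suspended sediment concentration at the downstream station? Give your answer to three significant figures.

Flow-weighted average: C = (500.0·10.00 + 90.00·584.0) / 590.0 = 57560/590.0 = 97.56 mg/L.
Half-life 0.922 d → k = ln 2 / 0.922 = 0.7518 d⁻¹.
First-order decay: C = 97.56·exp(−k·t) = 97.56·0.4958 = 48.37 mg/L.

48.4 mg/L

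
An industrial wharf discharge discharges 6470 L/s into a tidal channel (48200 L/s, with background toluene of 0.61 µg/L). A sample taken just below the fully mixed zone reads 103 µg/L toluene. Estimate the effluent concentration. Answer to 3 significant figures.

866 µg/L

Mass balance: 48200·0.6100 + 6470·Cₑ = 54670·103.0
→ Cₑ = (54670·103.0 − 48200·0.6100) / 6470 = 865.8 µg/L.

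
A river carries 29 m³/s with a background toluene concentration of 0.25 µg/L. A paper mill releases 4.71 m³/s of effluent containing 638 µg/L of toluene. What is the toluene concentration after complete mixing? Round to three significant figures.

89.4 µg/L

Mass balance: C = (29.00·0.2500 + 4.710·638.0) / 33.71 = 3012/33.71 = 89.36 µg/L.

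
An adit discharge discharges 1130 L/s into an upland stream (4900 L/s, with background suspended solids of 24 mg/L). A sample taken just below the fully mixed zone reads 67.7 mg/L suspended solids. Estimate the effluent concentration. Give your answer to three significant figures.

Mass balance: 4900·24.00 + 1130·Cₑ = 6030·67.70
→ Cₑ = (6030·67.70 − 4900·24.00) / 1130 = 257.2 mg/L.

257 mg/L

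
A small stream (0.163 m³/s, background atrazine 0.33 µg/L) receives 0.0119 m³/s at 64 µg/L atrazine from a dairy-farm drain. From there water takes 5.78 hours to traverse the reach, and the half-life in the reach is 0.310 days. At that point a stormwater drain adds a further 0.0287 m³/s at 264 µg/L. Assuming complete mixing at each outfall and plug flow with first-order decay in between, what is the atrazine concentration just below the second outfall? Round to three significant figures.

39.6 µg/L

After mixing, C = (0.1630·0.3300 + 0.01190·64.00) / 0.1749 = 0.8154/0.1749 = 4.662 µg/L; combined flow 0.1749 m³/s.
Half-life 0.310 d → k = ln 2 / 0.310 = 2.236 d⁻¹.
After decay, C = 4.662 × e^(−kt) = 4.662 × 0.5836 = 2.721 µg/L.
Second outfall: C = (0.1749·2.721 + 0.02870·264.0)/0.2036 = 39.55 µg/L.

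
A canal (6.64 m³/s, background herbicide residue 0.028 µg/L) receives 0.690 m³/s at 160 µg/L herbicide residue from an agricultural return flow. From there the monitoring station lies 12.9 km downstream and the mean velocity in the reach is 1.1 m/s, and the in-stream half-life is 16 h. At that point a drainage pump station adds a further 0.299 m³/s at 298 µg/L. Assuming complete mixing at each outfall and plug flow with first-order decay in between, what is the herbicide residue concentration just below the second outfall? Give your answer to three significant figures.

Mixed concentration C = ΣQC/ΣQ = (6.640·0.02800 + 0.6900·160.0) / 7.330 = 110.6/7.330 = 15.09 µg/L; combined flow 7.330 m³/s.
Travel time t = 12.9·1000 / 1.1 = 11730 s = 3.258 h.
Half-life 16 h → k = ln 2 / 16 = 0.04332 h⁻¹ = 1.040 d⁻¹.
Applying C = C₀e^(−kt): 15.09 × 0.8684 = 13.10 µg/L.
At the second outfall, C = (7.330·13.10 + 0.2990·298.0) / (7.330 + 0.2990) = 24.27 µg/L.

24.3 µg/L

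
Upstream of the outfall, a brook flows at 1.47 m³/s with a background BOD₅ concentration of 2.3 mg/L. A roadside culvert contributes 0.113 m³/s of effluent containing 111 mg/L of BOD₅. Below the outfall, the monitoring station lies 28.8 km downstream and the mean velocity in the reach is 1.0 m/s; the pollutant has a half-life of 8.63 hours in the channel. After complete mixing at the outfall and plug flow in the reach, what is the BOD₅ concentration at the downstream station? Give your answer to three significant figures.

Conservation of mass: C = (1.470·2.300 + 0.1130·111.0) / 1.583 = 15.92/1.583 = 10.06 mg/L.
Travel time t = 28.8·1000 / 1.0 = 28800 s = 8.000 h.
Half-life 8.63 h → k = ln 2 / 8.63 = 0.08032 h⁻¹ = 1.928 d⁻¹.
After decay, C = 10.06 × e^(−kt) = 10.06 × 0.5260 = 5.291 mg/L.

5.29 mg/L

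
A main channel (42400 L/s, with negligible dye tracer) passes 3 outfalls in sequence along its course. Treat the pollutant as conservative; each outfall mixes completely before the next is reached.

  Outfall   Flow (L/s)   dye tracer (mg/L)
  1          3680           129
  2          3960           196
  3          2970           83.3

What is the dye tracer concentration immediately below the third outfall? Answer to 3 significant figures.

Below outfall 1: Q → 46080 L/s, C = (42400·0 + 3680·129.0)/46080 = 10.30 mg/L.
Below outfall 2: Q → 50040 L/s, C = (46080·10.30 + 3960·196.0)/50040 = 25.00 mg/L.
Below outfall 3: Q → 53010 L/s, C = (50040·25.00 + 2970·83.30)/53010 = 28.26 mg/L.

28.3 mg/L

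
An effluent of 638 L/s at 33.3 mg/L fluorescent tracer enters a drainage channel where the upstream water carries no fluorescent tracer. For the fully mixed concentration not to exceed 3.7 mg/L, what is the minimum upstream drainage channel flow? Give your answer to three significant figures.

5100 L/s

Set C_mix = 3.7: (Q·0 + 638.0·33.30) / (Q + 638.0) = 3.7
→ Q = 638.0·(33.30 − 3.7)/(3.7 − 0) = 5104 L/s.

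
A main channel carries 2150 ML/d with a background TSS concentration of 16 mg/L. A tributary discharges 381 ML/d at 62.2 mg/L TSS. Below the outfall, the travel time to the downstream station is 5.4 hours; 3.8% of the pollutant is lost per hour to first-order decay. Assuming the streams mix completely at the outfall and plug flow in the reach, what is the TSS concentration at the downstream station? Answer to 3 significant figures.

Conservation of mass: C = (2150·16.00 + 381.0·62.20) / 2531 = 58100/2531 = 22.95 mg/L.
3.8%/h lost → k = −ln(1 − 0.038) = 0.03874 h⁻¹.
Decay over the reach: 22.95·exp(−kt) = 22.95·0.8112 = 18.62 mg/L.

18.6 mg/L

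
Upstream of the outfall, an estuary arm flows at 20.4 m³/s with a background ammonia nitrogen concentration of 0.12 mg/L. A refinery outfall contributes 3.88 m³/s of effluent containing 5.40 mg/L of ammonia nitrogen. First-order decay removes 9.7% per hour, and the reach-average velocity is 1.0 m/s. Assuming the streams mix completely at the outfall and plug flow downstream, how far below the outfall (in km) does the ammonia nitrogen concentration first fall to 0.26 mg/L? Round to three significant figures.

Mixed concentration C = ΣQC/ΣQ = (20.40·0.1200 + 3.880·5.400) / 24.28 = 23.40/24.28 = 0.9638 mg/L.
9.7%/h lost → k = −ln(1 − 0.097) = 0.1020 h⁻¹.
Set 0.9638·exp(−k·t) = 0.26 → t = ln(0.9638/0.26)/k = 46230 s = 12.84 h.
Distance = v·t = 1.0·46230 = 46230 m = 46.23 km.

46.2 km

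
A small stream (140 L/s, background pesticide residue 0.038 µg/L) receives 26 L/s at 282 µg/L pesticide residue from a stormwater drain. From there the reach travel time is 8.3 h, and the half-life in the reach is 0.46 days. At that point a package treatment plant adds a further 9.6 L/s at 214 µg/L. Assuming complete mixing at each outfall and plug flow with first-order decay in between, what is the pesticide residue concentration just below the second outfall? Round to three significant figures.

After mixing, C = (140.0·0.03800 + 26.00·282.0) / 166.0 = 7337/166.0 = 44.20 µg/L; combined flow 166.0 L/s.
Half-life 0.46 d → k = ln 2 / 0.46 = 1.507 d⁻¹.
After decay, C = 44.20 × e^(−kt) = 44.20 × 0.5939 = 26.25 µg/L.
Second outfall: C = (166.0·26.25 + 9.600·214.0)/175.6 = 36.51 µg/L.

36.5 µg/L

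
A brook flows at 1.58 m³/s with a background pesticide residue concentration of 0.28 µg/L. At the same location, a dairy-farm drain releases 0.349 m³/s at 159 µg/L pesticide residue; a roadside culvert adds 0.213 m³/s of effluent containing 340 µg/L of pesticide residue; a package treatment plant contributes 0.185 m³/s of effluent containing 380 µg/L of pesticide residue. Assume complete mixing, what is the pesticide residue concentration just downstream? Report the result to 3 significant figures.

Mass balance: C = (1.580·0.2800 + 0.3490·159.0 + 0.2130·340.0 + 0.1850·380.0) / 2.327 = 198.7/2.327 = 85.37 µg/L.

85.4 µg/L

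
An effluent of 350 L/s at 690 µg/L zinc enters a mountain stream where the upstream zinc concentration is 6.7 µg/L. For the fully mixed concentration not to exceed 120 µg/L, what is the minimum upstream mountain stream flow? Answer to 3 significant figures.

1760 L/s

Set C_mix = 120: (Q·6.700 + 350.0·690.0) / (Q + 350.0) = 120
→ Q = 350.0·(690.0 − 120)/(120 − 6.700) = 1761 L/s.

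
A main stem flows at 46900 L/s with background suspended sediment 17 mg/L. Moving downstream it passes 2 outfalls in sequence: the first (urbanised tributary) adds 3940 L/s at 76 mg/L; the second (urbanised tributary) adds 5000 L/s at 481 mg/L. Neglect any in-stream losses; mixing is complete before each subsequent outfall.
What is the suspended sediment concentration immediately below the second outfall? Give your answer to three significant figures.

After outfall 1: Q = 46900 + 3940 = 50840 L/s; C = (46900·17.00 + 3940·76.00)/50840 = 21.57 mg/L.
After outfall 2: Q = 50840 + 5000 = 55840 L/s; C = (50840·21.57 + 5000·481.0)/55840 = 62.71 mg/L.

62.7 mg/L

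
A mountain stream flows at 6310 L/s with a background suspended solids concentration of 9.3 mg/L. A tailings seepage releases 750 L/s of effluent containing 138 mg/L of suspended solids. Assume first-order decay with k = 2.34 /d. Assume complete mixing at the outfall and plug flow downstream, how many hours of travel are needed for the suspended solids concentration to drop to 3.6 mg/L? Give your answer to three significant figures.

19.0 h

Conservation of mass: C = (6310·9.300 + 750.0·138.0) / 7060 = 162200/7060 = 22.97 mg/L.
22.97·exp(−k·t) = 3.6 → t = ln(22.97/3.6)/k = 68430 s = 19.01 h.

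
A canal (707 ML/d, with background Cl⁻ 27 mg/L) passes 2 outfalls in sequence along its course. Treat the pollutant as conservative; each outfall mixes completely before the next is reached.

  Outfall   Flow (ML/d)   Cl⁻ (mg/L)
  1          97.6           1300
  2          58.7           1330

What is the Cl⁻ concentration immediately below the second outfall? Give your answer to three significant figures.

Below outfall 1: Q → 804.6 ML/d, C = (707.0·27.00 + 97.60·1300)/804.6 = 181.4 mg/L.
Below outfall 2: Q → 863.3 ML/d, C = (804.6·181.4 + 58.70·1330)/863.3 = 259.5 mg/L.

260 mg/L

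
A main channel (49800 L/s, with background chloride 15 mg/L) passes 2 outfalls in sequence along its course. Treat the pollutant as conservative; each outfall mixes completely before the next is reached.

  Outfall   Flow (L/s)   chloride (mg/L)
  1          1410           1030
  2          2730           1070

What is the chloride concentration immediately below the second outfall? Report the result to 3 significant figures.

Below outfall 1: Q → 51210 L/s, C = (49800·15.00 + 1410·1030)/51210 = 42.95 mg/L.
Below outfall 2: Q → 53940 L/s, C = (51210·42.95 + 2730·1070)/53940 = 94.93 mg/L.

94.9 mg/L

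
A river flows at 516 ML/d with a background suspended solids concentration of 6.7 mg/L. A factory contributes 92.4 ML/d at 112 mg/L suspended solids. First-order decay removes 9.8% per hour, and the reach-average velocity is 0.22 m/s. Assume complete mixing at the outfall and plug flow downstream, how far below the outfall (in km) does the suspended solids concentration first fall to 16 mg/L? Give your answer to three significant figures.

Flow-weighted average: C = (516.0·6.700 + 92.40·112.0) / 608.4 = 13810/608.4 = 22.69 mg/L.
9.8%/h lost → k = −ln(1 − 0.098) = 0.1031 h⁻¹.
Set 22.69·exp(−k·t) = 16 → t = ln(22.69/16)/k = 12200 s = 3.388 h.
Distance = v·t = 0.22·12200 = 2683 m = 2.683 km.

2.68 km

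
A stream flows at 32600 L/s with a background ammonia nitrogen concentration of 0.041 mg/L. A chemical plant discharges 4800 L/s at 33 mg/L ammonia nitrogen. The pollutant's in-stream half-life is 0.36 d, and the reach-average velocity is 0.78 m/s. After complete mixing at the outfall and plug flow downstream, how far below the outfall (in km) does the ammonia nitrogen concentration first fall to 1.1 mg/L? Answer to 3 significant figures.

After mixing, C = (32600·0.04100 + 4800·33.00) / 37400 = 159700/37400 = 4.271 mg/L.
Half-life 0.36 d → k = ln 2 / 0.36 = 1.925 d⁻¹.
Set 4.271·exp(−k·t) = 1.1 → t = ln(4.271/1.1)/k = 60870 s = 16.91 h.
Distance = v·t = 0.78·60870 = 47480 m = 47.48 km.

47.5 km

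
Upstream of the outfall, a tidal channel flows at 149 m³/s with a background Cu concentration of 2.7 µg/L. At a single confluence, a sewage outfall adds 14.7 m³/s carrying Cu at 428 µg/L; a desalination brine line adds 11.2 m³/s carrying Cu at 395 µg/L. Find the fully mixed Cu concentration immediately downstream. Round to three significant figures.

63.6 µg/L

After mixing, C = (149.0·2.700 + 14.70·428.0 + 11.20·395.0) / 174.9 = 11120/174.9 = 63.57 µg/L.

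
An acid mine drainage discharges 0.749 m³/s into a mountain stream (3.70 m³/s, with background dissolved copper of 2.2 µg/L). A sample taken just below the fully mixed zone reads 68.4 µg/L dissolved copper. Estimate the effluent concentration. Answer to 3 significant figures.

Mass balance: 3.700·2.200 + 0.7490·Cₑ = 4.449·68.40
→ Cₑ = (4.449·68.40 − 3.700·2.200) / 0.7490 = 395.4 µg/L.

395 µg/L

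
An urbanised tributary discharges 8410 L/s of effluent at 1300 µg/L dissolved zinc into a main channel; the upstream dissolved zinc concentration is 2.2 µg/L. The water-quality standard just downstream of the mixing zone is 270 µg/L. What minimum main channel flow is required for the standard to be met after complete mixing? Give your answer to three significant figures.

32300 L/s

Set C_mix = 270: (Q·2.200 + 8410·1300) / (Q + 8410) = 270
→ Q = 8410·(1300 − 270)/(270 − 2.200) = 32350 L/s.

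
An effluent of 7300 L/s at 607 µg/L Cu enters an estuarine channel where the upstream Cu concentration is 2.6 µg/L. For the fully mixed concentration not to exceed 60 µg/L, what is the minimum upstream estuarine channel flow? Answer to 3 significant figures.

Set C_mix = 60: (Q·2.600 + 7300·607.0) / (Q + 7300) = 60
→ Q = 7300·(607.0 − 60)/(60 − 2.600) = 69570 L/s.

69600 L/s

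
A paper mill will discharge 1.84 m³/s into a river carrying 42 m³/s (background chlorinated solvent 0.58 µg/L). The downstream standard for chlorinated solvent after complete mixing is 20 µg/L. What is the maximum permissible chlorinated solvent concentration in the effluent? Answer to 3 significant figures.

At the limit, (Qr·Cr + Qe·Cₑ)/(Qr + Qe) = 20:
Cₑ = (43.84·20 − 42.00·0.5800) / 1.840 = 463.3 µg/L.

463 µg/L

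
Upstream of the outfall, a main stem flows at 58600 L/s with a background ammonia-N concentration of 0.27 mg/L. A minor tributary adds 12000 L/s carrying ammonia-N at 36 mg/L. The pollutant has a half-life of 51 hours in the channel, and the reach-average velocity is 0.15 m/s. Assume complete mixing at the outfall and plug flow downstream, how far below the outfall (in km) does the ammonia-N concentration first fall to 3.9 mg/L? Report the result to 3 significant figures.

After mixing, C = (58600·0.2700 + 12000·36.00) / 70600 = 447800/70600 = 6.343 mg/L.
Half-life 51 h → k = ln 2 / 51 = 0.01359 h⁻¹ = 0.3262 d⁻¹.
Set 6.343·exp(−k·t) = 3.9 → t = ln(6.343/3.9)/k = 128800 s = 35.79 h.
Distance = v·t = 0.15·128800 = 19330 m = 19.33 km.

19.3 km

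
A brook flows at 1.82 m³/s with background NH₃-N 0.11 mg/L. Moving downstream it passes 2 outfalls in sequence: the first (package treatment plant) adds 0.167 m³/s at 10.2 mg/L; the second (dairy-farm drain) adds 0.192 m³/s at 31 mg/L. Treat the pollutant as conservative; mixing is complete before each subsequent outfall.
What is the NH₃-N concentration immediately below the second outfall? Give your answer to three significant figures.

3.61 mg/L

Below outfall 1: Q → 1.987 m³/s, C = (1.820·0.1100 + 0.1670·10.20)/1.987 = 0.9580 mg/L.
Below outfall 2: Q → 2.179 m³/s, C = (1.987·0.9580 + 0.1920·31.00)/2.179 = 3.605 mg/L.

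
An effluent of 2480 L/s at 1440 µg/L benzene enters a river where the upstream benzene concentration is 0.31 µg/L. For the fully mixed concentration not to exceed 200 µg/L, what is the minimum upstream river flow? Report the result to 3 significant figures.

Set C_mix = 200: (Q·0.3100 + 2480·1440) / (Q + 2480) = 200
→ Q = 2480·(1440 − 200)/(200 − 0.3100) = 15400 L/s.

15400 L/s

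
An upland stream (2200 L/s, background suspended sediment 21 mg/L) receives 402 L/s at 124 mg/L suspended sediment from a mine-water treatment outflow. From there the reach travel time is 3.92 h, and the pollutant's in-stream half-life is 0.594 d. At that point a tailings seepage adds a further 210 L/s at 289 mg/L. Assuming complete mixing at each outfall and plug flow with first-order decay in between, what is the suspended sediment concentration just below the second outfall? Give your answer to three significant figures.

49.8 mg/L

Mixed concentration C = ΣQC/ΣQ = (2200·21.00 + 402.0·124.0) / 2602 = 96050/2602 = 36.91 mg/L; combined flow 2602 L/s.
Half-life 0.594 d → k = ln 2 / 0.594 = 1.167 d⁻¹.
Applying C = C₀e^(−kt): 36.91 × 0.8265 = 30.51 mg/L.
Second outfall: C = (2602·30.51 + 210.0·289.0)/2812 = 49.81 mg/L.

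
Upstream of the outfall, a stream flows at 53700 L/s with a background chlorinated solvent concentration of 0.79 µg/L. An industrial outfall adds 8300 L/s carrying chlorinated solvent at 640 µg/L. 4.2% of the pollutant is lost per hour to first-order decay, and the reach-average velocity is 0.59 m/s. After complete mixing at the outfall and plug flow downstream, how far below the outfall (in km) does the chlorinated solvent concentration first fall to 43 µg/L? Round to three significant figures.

Mass balance: C = (53700·0.7900 + 8300·640.0) / 62000 = 5354000/62000 = 86.36 µg/L.
4.2%/h lost → k = −ln(1 − 0.042) = 0.04291 h⁻¹.
Set 86.36·exp(−k·t) = 43 → t = ln(86.36/43)/k = 58510 s = 16.25 h.
Distance = v·t = 0.59·58510 = 34520 m = 34.52 km.

34.5 km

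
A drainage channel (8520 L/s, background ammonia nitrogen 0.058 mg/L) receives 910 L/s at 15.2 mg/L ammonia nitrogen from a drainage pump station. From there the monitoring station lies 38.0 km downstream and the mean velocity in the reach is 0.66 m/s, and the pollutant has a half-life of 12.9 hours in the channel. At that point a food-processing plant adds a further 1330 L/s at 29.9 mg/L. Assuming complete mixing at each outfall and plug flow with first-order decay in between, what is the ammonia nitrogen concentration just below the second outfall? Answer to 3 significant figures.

4.26 mg/L

After mixing, C = (8520·0.05800 + 910.0·15.20) / 9430 = 14330/9430 = 1.519 mg/L; combined flow 9430 L/s.
Travel time t = 38.0·1000 / 0.66 = 57580 s = 15.99 h.
Half-life 12.9 h → k = ln 2 / 12.9 = 0.05373 h⁻¹ = 1.290 d⁻¹.
First-order decay: C = 1.519·exp(−k·t) = 1.519·0.4234 = 0.6433 mg/L.
At the second outfall, C = (9430·0.6433 + 1330·29.90) / (9430 + 1330) = 4.260 mg/L.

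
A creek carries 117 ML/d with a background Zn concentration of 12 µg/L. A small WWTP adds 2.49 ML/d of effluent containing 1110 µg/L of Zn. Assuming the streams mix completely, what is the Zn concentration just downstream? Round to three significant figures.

Conservation of mass: C = (117.0·12.00 + 2.490·1110) / 119.5 = 4168/119.5 = 34.88 µg/L.

34.9 µg/L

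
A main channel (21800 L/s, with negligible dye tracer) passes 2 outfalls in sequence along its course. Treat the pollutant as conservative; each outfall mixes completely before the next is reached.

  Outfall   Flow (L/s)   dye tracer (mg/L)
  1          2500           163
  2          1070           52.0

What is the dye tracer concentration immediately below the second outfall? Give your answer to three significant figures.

Outfall 1: combined Q = 24300 L/s; C = (21800·0 + 2500·163.0)/24300 = 16.77 mg/L.
Outfall 2: combined Q = 25370 L/s; C = (24300·16.77 + 1070·52.00)/25370 = 18.26 mg/L.

18.3 mg/L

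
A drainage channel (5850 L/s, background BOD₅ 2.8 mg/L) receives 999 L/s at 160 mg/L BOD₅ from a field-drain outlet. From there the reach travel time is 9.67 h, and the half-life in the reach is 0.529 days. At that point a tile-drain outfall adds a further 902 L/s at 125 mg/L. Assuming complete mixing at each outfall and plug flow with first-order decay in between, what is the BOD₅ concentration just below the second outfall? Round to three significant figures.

28.0 mg/L

Flow-weighted average: C = (5850·2.800 + 999.0·160.0) / 6849 = 176200/6849 = 25.73 mg/L; combined flow 6849 L/s.
Half-life 0.529 d → k = ln 2 / 0.529 = 1.310 d⁻¹.
First-order decay: C = 25.73·exp(−k·t) = 25.73·0.5898 = 15.18 mg/L.
At the second outfall, C = (6849·15.18 + 902.0·125.0) / (6849 + 902.0) = 27.96 mg/L.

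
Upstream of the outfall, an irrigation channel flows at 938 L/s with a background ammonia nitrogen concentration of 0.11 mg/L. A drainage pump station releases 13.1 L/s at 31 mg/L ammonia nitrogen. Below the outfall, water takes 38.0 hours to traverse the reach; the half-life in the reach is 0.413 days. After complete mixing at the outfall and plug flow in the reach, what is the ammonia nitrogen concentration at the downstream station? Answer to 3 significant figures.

0.0376 mg/L

Mixed concentration C = ΣQC/ΣQ = (938.0·0.1100 + 13.10·31.00) / 951.1 = 509.3/951.1 = 0.5355 mg/L.
Half-life 0.413 d → k = ln 2 / 0.413 = 1.678 d⁻¹.
After decay, C = 0.5355 × e^(−kt) = 0.5355 × 0.07013 = 0.03755 mg/L.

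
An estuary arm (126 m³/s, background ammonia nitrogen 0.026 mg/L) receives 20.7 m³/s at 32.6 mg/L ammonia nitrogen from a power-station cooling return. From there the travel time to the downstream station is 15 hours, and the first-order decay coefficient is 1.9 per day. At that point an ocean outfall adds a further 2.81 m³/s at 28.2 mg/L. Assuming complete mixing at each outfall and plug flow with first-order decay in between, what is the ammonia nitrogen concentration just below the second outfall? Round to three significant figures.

1.91 mg/L

Mixed concentration C = ΣQC/ΣQ = (126.0·0.02600 + 20.70·32.60) / 146.7 = 678.1/146.7 = 4.622 mg/L; combined flow 146.7 m³/s.
Decay over the reach: 4.622·exp(−kt) = 4.622·0.3050 = 1.410 mg/L.
Second outfall: C = (146.7·1.410 + 2.810·28.20)/149.5 = 1.913 mg/L.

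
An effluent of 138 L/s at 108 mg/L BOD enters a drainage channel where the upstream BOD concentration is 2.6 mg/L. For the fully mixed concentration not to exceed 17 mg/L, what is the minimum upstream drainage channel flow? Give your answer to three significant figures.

872 L/s

Set C_mix = 17: (Q·2.600 + 138.0·108.0) / (Q + 138.0) = 17
→ Q = 138.0·(108.0 − 17)/(17 − 2.600) = 872.1 L/s.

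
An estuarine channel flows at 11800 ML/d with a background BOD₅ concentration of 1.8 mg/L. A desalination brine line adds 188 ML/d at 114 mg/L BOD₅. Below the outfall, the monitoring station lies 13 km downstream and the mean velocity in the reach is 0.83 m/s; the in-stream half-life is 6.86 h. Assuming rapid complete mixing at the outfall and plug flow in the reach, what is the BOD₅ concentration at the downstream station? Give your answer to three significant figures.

2.29 mg/L

Mass balance: C = (11800·1.800 + 188.0·114.0) / 11990 = 42670/11990 = 3.560 mg/L.
Travel time t = 13·1000 / 0.83 = 15660 s = 4.351 h.
Half-life 6.86 h → k = ln 2 / 6.86 = 0.1010 h⁻¹ = 2.425 d⁻¹.
After decay, C = 3.560 × e^(−kt) = 3.560 × 0.6443 = 2.293 mg/L.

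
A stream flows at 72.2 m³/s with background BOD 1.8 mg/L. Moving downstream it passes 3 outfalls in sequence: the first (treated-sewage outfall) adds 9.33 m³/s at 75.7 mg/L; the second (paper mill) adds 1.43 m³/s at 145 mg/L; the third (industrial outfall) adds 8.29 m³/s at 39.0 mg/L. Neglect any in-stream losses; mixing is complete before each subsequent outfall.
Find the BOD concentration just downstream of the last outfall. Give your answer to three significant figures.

After outfall 1: Q = 72.20 + 9.330 = 81.53 m³/s; C = (72.20·1.800 + 9.330·75.70)/81.53 = 10.26 mg/L.
After outfall 2: Q = 81.53 + 1.430 = 82.96 m³/s; C = (81.53·10.26 + 1.430·145.0)/82.96 = 12.58 mg/L.
After outfall 3: Q = 82.96 + 8.290 = 91.25 m³/s; C = (82.96·12.58 + 8.290·39.00)/91.25 = 14.98 mg/L.

15.0 mg/L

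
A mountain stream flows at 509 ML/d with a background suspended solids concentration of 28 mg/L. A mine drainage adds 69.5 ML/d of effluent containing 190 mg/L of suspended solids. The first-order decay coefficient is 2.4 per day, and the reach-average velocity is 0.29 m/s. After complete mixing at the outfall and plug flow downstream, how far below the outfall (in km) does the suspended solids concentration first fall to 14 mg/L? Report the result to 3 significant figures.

Conservation of mass: C = (509.0·28.00 + 69.50·190.0) / 578.5 = 27460/578.5 = 47.46 mg/L.
Set 47.46·exp(−k·t) = 14 → t = ln(47.46/14)/k = 43950 s = 12.21 h.
Distance = v·t = 0.29·43950 = 12750 m = 12.75 km.

12.7 km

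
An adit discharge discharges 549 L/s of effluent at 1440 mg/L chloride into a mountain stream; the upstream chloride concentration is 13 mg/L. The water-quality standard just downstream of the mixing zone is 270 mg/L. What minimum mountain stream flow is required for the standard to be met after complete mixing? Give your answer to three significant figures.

Set C_mix = 270: (Q·13.00 + 549.0·1440) / (Q + 549.0) = 270
→ Q = 549.0·(1440 − 270)/(270 − 13.00) = 2499 L/s.

2500 L/s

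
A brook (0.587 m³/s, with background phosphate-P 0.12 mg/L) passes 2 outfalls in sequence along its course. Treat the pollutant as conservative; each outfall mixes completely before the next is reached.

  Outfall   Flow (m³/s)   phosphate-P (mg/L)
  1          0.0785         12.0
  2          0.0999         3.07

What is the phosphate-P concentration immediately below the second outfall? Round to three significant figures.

1.72 mg/L

Outfall 1: combined Q = 0.6655 m³/s; C = (0.5870·0.1200 + 0.07850·12.00)/0.6655 = 1.521 mg/L.
Outfall 2: combined Q = 0.7654 m³/s; C = (0.6655·1.521 + 0.09990·3.070)/0.7654 = 1.723 mg/L.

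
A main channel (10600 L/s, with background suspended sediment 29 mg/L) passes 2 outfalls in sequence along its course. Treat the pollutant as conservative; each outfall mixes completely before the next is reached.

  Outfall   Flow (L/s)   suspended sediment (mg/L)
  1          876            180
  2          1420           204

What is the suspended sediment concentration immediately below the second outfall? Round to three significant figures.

58.5 mg/L

Below outfall 1: Q → 11480 L/s, C = (10600·29.00 + 876.0·180.0)/11480 = 40.53 mg/L.
Below outfall 2: Q → 12900 L/s, C = (11480·40.53 + 1420·204.0)/12900 = 58.53 mg/L.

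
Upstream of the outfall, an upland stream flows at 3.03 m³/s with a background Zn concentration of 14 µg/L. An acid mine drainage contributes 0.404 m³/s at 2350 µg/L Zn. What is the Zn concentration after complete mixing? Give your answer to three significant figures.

After mixing, C = (3.030·14.00 + 0.4040·2350) / 3.434 = 991.8/3.434 = 288.8 µg/L.

289 µg/L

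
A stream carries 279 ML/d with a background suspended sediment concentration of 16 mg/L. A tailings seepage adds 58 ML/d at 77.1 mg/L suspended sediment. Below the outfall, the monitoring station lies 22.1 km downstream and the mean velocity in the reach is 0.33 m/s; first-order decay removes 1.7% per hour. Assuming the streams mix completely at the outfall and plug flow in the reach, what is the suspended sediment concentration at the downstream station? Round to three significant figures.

After mixing, C = (279.0·16.00 + 58.00·77.10) / 337.0 = 8936/337.0 = 26.52 mg/L.
Travel time t = 22.1·1000 / 0.33 = 66970 s = 18.60 h.
1.7%/h lost → k = −ln(1 − 0.017) = 0.01715 h⁻¹.
Decay over the reach: 26.52·exp(−kt) = 26.52·0.7269 = 19.27 mg/L.

19.3 mg/L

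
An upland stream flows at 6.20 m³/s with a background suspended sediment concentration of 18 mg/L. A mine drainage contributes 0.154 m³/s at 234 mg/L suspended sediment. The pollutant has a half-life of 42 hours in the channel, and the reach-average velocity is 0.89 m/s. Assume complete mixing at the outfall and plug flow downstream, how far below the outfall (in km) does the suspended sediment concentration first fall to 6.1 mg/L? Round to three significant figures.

260 km

After mixing, C = (6.200·18.00 + 0.1540·234.0) / 6.354 = 147.6/6.354 = 23.24 mg/L.
Half-life 42 h → k = ln 2 / 42 = 0.01650 h⁻¹ = 0.3961 d⁻¹.
Set 23.24·exp(−k·t) = 6.1 → t = ln(23.24/6.1)/k = 291700 s = 81.04 h.
Distance = v·t = 0.89·291700 = 259600 m = 259.6 km.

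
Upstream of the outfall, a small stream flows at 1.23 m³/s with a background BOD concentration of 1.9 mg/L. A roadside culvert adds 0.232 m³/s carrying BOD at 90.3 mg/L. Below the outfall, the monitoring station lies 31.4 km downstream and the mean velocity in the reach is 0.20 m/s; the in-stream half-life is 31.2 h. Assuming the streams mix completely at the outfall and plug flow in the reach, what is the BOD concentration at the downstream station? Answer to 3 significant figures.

6.04 mg/L

Mass balance: C = (1.230·1.900 + 0.2320·90.30) / 1.462 = 23.29/1.462 = 15.93 mg/L.
Travel time t = 31.4·1000 / 0.20 = 157000 s = 43.61 h.
Half-life 31.2 h → k = ln 2 / 31.2 = 0.02222 h⁻¹ = 0.5332 d⁻¹.
After decay, C = 15.93 × e^(−kt) = 15.93 × 0.3795 = 6.045 mg/L.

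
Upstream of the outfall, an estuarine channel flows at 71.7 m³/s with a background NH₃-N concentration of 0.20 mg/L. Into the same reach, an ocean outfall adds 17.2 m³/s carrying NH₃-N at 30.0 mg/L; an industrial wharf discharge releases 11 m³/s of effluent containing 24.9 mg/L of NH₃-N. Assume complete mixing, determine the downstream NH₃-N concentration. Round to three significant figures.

After mixing, C = (71.70·0.2000 + 17.20·30.00 + 11.00·24.90) / 99.90 = 804.2/99.90 = 8.050 mg/L.

8.05 mg/L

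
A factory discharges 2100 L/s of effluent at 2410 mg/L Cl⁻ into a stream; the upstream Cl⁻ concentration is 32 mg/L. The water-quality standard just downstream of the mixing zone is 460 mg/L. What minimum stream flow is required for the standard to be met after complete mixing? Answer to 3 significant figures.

9570 L/s

Set C_mix = 460: (Q·32.00 + 2100·2410) / (Q + 2100) = 460
→ Q = 2100·(2410 − 460)/(460 − 32.00) = 9568 L/s.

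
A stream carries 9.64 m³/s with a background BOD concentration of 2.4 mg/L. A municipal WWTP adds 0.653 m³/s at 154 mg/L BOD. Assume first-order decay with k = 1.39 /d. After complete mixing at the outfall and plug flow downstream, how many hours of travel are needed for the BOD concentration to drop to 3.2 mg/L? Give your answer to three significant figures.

22.8 h

Flow-weighted average: C = (9.640·2.400 + 0.6530·154.0) / 10.29 = 123.7/10.29 = 12.02 mg/L.
12.02·exp(−k·t) = 3.2 → t = ln(12.02/3.2)/k = 82250 s = 22.85 h.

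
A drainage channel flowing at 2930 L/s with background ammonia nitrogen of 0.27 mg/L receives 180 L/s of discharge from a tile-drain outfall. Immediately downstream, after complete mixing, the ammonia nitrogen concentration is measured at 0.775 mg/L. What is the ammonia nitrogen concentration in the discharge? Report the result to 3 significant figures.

9.00 mg/L

Mass balance: 2930·0.2700 + 180.0·Cₑ = 3110·0.7750
→ Cₑ = (3110·0.7750 − 2930·0.2700) / 180.0 = 8.995 mg/L.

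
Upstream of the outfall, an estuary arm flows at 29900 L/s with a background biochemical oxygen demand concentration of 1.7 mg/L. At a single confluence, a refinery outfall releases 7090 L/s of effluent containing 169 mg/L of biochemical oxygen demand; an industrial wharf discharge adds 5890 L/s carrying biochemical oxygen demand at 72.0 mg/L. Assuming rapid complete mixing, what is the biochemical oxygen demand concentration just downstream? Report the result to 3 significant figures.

Mass balance: C = (29900·1.700 + 7090·169.0 + 5890·72.00) / 42880 = 1673000/42880 = 39.02 mg/L.

39.0 mg/L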